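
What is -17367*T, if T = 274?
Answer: -4758558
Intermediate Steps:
-17367*T = -17367*274 = -4758558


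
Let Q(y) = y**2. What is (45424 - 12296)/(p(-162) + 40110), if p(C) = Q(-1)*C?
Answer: 8282/9987 ≈ 0.82928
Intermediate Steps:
p(C) = C (p(C) = (-1)**2*C = 1*C = C)
(45424 - 12296)/(p(-162) + 40110) = (45424 - 12296)/(-162 + 40110) = 33128/39948 = 33128*(1/39948) = 8282/9987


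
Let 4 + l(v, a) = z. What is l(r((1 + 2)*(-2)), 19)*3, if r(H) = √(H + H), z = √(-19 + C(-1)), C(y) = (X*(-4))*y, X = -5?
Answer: -12 + 3*I*√39 ≈ -12.0 + 18.735*I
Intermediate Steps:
C(y) = 20*y (C(y) = (-5*(-4))*y = 20*y)
z = I*√39 (z = √(-19 + 20*(-1)) = √(-19 - 20) = √(-39) = I*√39 ≈ 6.245*I)
r(H) = √2*√H (r(H) = √(2*H) = √2*√H)
l(v, a) = -4 + I*√39
l(r((1 + 2)*(-2)), 19)*3 = (-4 + I*√39)*3 = -12 + 3*I*√39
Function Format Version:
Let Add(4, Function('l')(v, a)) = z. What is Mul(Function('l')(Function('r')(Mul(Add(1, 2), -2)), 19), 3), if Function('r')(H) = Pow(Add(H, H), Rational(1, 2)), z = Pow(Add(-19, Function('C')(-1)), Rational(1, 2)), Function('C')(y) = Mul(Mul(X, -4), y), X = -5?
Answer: Add(-12, Mul(3, I, Pow(39, Rational(1, 2)))) ≈ Add(-12.000, Mul(18.735, I))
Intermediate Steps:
Function('C')(y) = Mul(20, y) (Function('C')(y) = Mul(Mul(-5, -4), y) = Mul(20, y))
z = Mul(I, Pow(39, Rational(1, 2))) (z = Pow(Add(-19, Mul(20, -1)), Rational(1, 2)) = Pow(Add(-19, -20), Rational(1, 2)) = Pow(-39, Rational(1, 2)) = Mul(I, Pow(39, Rational(1, 2))) ≈ Mul(6.2450, I))
Function('r')(H) = Mul(Pow(2, Rational(1, 2)), Pow(H, Rational(1, 2))) (Function('r')(H) = Pow(Mul(2, H), Rational(1, 2)) = Mul(Pow(2, Rational(1, 2)), Pow(H, Rational(1, 2))))
Function('l')(v, a) = Add(-4, Mul(I, Pow(39, Rational(1, 2))))
Mul(Function('l')(Function('r')(Mul(Add(1, 2), -2)), 19), 3) = Mul(Add(-4, Mul(I, Pow(39, Rational(1, 2)))), 3) = Add(-12, Mul(3, I, Pow(39, Rational(1, 2))))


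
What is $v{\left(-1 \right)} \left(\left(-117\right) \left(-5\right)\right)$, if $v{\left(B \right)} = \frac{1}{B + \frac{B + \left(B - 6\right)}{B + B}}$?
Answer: $195$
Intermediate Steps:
$v{\left(B \right)} = \frac{1}{B + \frac{-6 + 2 B}{2 B}}$ ($v{\left(B \right)} = \frac{1}{B + \frac{B + \left(B - 6\right)}{2 B}} = \frac{1}{B + \left(B + \left(-6 + B\right)\right) \frac{1}{2 B}} = \frac{1}{B + \left(-6 + 2 B\right) \frac{1}{2 B}} = \frac{1}{B + \frac{-6 + 2 B}{2 B}}$)
$v{\left(-1 \right)} \left(\left(-117\right) \left(-5\right)\right) = - \frac{1}{-3 - 1 + \left(-1\right)^{2}} \left(\left(-117\right) \left(-5\right)\right) = - \frac{1}{-3 - 1 + 1} \cdot 585 = - \frac{1}{-3} \cdot 585 = \left(-1\right) \left(- \frac{1}{3}\right) 585 = \frac{1}{3} \cdot 585 = 195$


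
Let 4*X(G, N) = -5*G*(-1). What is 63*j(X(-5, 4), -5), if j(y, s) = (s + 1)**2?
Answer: 1008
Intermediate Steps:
X(G, N) = 5*G/4 (X(G, N) = (-5*G*(-1))/4 = (5*G)/4 = 5*G/4)
j(y, s) = (1 + s)**2
63*j(X(-5, 4), -5) = 63*(1 - 5)**2 = 63*(-4)**2 = 63*16 = 1008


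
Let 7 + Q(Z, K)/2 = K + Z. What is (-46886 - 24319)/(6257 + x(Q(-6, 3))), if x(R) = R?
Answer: -23735/2079 ≈ -11.417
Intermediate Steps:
Q(Z, K) = -14 + 2*K + 2*Z (Q(Z, K) = -14 + 2*(K + Z) = -14 + (2*K + 2*Z) = -14 + 2*K + 2*Z)
(-46886 - 24319)/(6257 + x(Q(-6, 3))) = (-46886 - 24319)/(6257 + (-14 + 2*3 + 2*(-6))) = -71205/(6257 + (-14 + 6 - 12)) = -71205/(6257 - 20) = -71205/6237 = -71205*1/6237 = -23735/2079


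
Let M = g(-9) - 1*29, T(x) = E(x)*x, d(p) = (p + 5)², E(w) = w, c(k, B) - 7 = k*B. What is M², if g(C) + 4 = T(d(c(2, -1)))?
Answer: 99341089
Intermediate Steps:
c(k, B) = 7 + B*k (c(k, B) = 7 + k*B = 7 + B*k)
d(p) = (5 + p)²
T(x) = x² (T(x) = x*x = x²)
g(C) = 9996 (g(C) = -4 + ((5 + (7 - 1*2))²)² = -4 + ((5 + (7 - 2))²)² = -4 + ((5 + 5)²)² = -4 + (10²)² = -4 + 100² = -4 + 10000 = 9996)
M = 9967 (M = 9996 - 1*29 = 9996 - 29 = 9967)
M² = 9967² = 99341089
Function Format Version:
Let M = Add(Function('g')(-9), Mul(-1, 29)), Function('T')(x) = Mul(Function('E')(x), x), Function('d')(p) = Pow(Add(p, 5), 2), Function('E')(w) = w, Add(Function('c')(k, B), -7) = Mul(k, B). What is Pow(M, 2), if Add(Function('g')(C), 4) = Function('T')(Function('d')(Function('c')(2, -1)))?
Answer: 99341089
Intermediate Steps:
Function('c')(k, B) = Add(7, Mul(B, k)) (Function('c')(k, B) = Add(7, Mul(k, B)) = Add(7, Mul(B, k)))
Function('d')(p) = Pow(Add(5, p), 2)
Function('T')(x) = Pow(x, 2) (Function('T')(x) = Mul(x, x) = Pow(x, 2))
Function('g')(C) = 9996 (Function('g')(C) = Add(-4, Pow(Pow(Add(5, Add(7, Mul(-1, 2))), 2), 2)) = Add(-4, Pow(Pow(Add(5, Add(7, -2)), 2), 2)) = Add(-4, Pow(Pow(Add(5, 5), 2), 2)) = Add(-4, Pow(Pow(10, 2), 2)) = Add(-4, Pow(100, 2)) = Add(-4, 10000) = 9996)
M = 9967 (M = Add(9996, Mul(-1, 29)) = Add(9996, -29) = 9967)
Pow(M, 2) = Pow(9967, 2) = 99341089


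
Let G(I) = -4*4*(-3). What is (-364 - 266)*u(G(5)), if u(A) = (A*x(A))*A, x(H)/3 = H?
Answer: -209018880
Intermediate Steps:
x(H) = 3*H
G(I) = 48 (G(I) = -16*(-3) = 48)
u(A) = 3*A**3 (u(A) = (A*(3*A))*A = (3*A**2)*A = 3*A**3)
(-364 - 266)*u(G(5)) = (-364 - 266)*(3*48**3) = -1890*110592 = -630*331776 = -209018880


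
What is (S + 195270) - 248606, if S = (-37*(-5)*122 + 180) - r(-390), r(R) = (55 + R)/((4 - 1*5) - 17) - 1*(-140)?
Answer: -553403/18 ≈ -30745.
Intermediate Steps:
r(R) = 2465/18 - R/18 (r(R) = (55 + R)/((4 - 5) - 17) + 140 = (55 + R)/(-1 - 17) + 140 = (55 + R)/(-18) + 140 = (55 + R)*(-1/18) + 140 = (-55/18 - R/18) + 140 = 2465/18 - R/18)
S = 406645/18 (S = (-37*(-5)*122 + 180) - (2465/18 - 1/18*(-390)) = (185*122 + 180) - (2465/18 + 65/3) = (22570 + 180) - 1*2855/18 = 22750 - 2855/18 = 406645/18 ≈ 22591.)
(S + 195270) - 248606 = (406645/18 + 195270) - 248606 = 3921505/18 - 248606 = -553403/18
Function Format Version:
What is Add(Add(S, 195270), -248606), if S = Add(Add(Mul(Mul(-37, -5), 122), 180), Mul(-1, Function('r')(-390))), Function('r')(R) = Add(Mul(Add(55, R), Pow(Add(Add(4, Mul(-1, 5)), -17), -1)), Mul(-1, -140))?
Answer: Rational(-553403, 18) ≈ -30745.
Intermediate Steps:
Function('r')(R) = Add(Rational(2465, 18), Mul(Rational(-1, 18), R)) (Function('r')(R) = Add(Mul(Add(55, R), Pow(Add(Add(4, -5), -17), -1)), 140) = Add(Mul(Add(55, R), Pow(Add(-1, -17), -1)), 140) = Add(Mul(Add(55, R), Pow(-18, -1)), 140) = Add(Mul(Add(55, R), Rational(-1, 18)), 140) = Add(Add(Rational(-55, 18), Mul(Rational(-1, 18), R)), 140) = Add(Rational(2465, 18), Mul(Rational(-1, 18), R)))
S = Rational(406645, 18) (S = Add(Add(Mul(Mul(-37, -5), 122), 180), Mul(-1, Add(Rational(2465, 18), Mul(Rational(-1, 18), -390)))) = Add(Add(Mul(185, 122), 180), Mul(-1, Add(Rational(2465, 18), Rational(65, 3)))) = Add(Add(22570, 180), Mul(-1, Rational(2855, 18))) = Add(22750, Rational(-2855, 18)) = Rational(406645, 18) ≈ 22591.)
Add(Add(S, 195270), -248606) = Add(Add(Rational(406645, 18), 195270), -248606) = Add(Rational(3921505, 18), -248606) = Rational(-553403, 18)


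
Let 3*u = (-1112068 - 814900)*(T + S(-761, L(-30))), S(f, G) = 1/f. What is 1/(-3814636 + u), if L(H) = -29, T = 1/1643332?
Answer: -937931739/3577076881693322 ≈ -2.6221e-7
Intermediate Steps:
T = 1/1643332 ≈ 6.0852e-7
u = 791295438682/937931739 (u = ((-1112068 - 814900)*(1/1643332 + 1/(-761)))/3 = (-1926968*(1/1643332 - 1/761))/3 = (-1926968*(-1642571/1250575652))/3 = (1/3)*(791295438682/312643913) = 791295438682/937931739 ≈ 843.66)
1/(-3814636 + u) = 1/(-3814636 + 791295438682/937931739) = 1/(-3577076881693322/937931739) = -937931739/3577076881693322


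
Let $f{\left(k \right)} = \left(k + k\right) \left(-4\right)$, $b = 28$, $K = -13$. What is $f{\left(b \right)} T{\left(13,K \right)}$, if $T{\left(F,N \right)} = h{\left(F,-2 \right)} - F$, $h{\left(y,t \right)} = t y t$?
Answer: $-8736$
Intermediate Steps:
$h{\left(y,t \right)} = y t^{2}$
$f{\left(k \right)} = - 8 k$ ($f{\left(k \right)} = 2 k \left(-4\right) = - 8 k$)
$T{\left(F,N \right)} = 3 F$ ($T{\left(F,N \right)} = F \left(-2\right)^{2} - F = F 4 - F = 4 F - F = 3 F$)
$f{\left(b \right)} T{\left(13,K \right)} = \left(-8\right) 28 \cdot 3 \cdot 13 = \left(-224\right) 39 = -8736$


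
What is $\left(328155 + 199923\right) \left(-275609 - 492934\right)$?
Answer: $-405850650354$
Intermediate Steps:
$\left(328155 + 199923\right) \left(-275609 - 492934\right) = 528078 \left(-768543\right) = -405850650354$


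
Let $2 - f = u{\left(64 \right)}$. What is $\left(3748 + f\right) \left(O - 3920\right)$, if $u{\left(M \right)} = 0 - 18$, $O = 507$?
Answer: $-12860184$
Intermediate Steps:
$u{\left(M \right)} = -18$ ($u{\left(M \right)} = 0 - 18 = -18$)
$f = 20$ ($f = 2 - -18 = 2 + 18 = 20$)
$\left(3748 + f\right) \left(O - 3920\right) = \left(3748 + 20\right) \left(507 - 3920\right) = 3768 \left(-3413\right) = -12860184$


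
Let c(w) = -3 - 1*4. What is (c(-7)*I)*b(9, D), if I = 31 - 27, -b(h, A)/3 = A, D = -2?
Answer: -168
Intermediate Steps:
b(h, A) = -3*A
I = 4
c(w) = -7 (c(w) = -3 - 4 = -7)
(c(-7)*I)*b(9, D) = (-7*4)*(-3*(-2)) = -28*6 = -168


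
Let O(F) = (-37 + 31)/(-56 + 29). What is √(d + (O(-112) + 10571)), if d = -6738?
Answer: √34499/3 ≈ 61.913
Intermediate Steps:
O(F) = 2/9 (O(F) = -6/(-27) = -6*(-1/27) = 2/9)
√(d + (O(-112) + 10571)) = √(-6738 + (2/9 + 10571)) = √(-6738 + 95141/9) = √(34499/9) = √34499/3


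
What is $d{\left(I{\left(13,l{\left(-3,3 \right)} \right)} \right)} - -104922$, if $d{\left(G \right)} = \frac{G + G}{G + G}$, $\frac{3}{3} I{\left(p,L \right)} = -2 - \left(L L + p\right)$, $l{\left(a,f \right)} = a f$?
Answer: $104923$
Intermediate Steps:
$I{\left(p,L \right)} = -2 - p - L^{2}$ ($I{\left(p,L \right)} = -2 - \left(L L + p\right) = -2 - \left(L^{2} + p\right) = -2 - \left(p + L^{2}\right) = -2 - p - L^{2}$)
$d{\left(G \right)} = 1$ ($d{\left(G \right)} = \frac{2 G}{2 G} = 2 G \frac{1}{2 G} = 1$)
$d{\left(I{\left(13,l{\left(-3,3 \right)} \right)} \right)} - -104922 = 1 - -104922 = 1 + 104922 = 104923$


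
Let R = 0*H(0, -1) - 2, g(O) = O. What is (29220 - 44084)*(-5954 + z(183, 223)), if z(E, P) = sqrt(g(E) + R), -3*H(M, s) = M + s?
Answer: 88500256 - 14864*sqrt(181) ≈ 8.8300e+7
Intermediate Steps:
H(M, s) = -M/3 - s/3 (H(M, s) = -(M + s)/3 = -M/3 - s/3)
R = -2 (R = 0*(-1/3*0 - 1/3*(-1)) - 2 = 0*(0 + 1/3) - 2 = 0*(1/3) - 2 = 0 - 2 = -2)
z(E, P) = sqrt(-2 + E) (z(E, P) = sqrt(E - 2) = sqrt(-2 + E))
(29220 - 44084)*(-5954 + z(183, 223)) = (29220 - 44084)*(-5954 + sqrt(-2 + 183)) = -14864*(-5954 + sqrt(181)) = 88500256 - 14864*sqrt(181)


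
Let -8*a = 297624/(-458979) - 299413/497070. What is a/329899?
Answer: 95121413669/200705881576147920 ≈ 4.7393e-7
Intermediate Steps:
a = 95121413669/608385844080 (a = -(297624/(-458979) - 299413/497070)/8 = -(297624*(-1/458979) - 299413*1/497070)/8 = -(-99208/152993 - 299413/497070)/8 = -⅛*(-95121413669/76048230510) = 95121413669/608385844080 ≈ 0.15635)
a/329899 = (95121413669/608385844080)/329899 = (95121413669/608385844080)*(1/329899) = 95121413669/200705881576147920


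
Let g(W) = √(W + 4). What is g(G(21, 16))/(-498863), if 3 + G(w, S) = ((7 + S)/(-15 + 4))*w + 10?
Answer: -I*√3982/5487493 ≈ -1.1499e-5*I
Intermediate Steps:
G(w, S) = 7 + w*(-7/11 - S/11) (G(w, S) = -3 + (((7 + S)/(-15 + 4))*w + 10) = -3 + (((7 + S)/(-11))*w + 10) = -3 + (((7 + S)*(-1/11))*w + 10) = -3 + ((-7/11 - S/11)*w + 10) = -3 + (w*(-7/11 - S/11) + 10) = -3 + (10 + w*(-7/11 - S/11)) = 7 + w*(-7/11 - S/11))
g(W) = √(4 + W)
g(G(21, 16))/(-498863) = √(4 + (7 - 7/11*21 - 1/11*16*21))/(-498863) = √(4 + (7 - 147/11 - 336/11))*(-1/498863) = √(4 - 406/11)*(-1/498863) = √(-362/11)*(-1/498863) = (I*√3982/11)*(-1/498863) = -I*√3982/5487493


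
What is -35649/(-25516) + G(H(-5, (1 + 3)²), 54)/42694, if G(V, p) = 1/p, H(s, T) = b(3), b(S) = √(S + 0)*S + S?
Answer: 5136746215/3676657851 ≈ 1.3971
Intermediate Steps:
b(S) = S + S^(3/2) (b(S) = √S*S + S = S^(3/2) + S = S + S^(3/2))
H(s, T) = 3 + 3*√3 (H(s, T) = 3 + 3^(3/2) = 3 + 3*√3)
-35649/(-25516) + G(H(-5, (1 + 3)²), 54)/42694 = -35649/(-25516) + 1/(54*42694) = -35649*(-1/25516) + (1/54)*(1/42694) = 35649/25516 + 1/2305476 = 5136746215/3676657851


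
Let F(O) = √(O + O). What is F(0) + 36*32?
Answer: 1152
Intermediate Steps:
F(O) = √2*√O (F(O) = √(2*O) = √2*√O)
F(0) + 36*32 = √2*√0 + 36*32 = √2*0 + 1152 = 0 + 1152 = 1152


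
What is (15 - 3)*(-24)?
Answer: -288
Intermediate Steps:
(15 - 3)*(-24) = 12*(-24) = -288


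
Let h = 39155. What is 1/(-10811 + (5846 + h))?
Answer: 1/34190 ≈ 2.9248e-5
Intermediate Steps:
1/(-10811 + (5846 + h)) = 1/(-10811 + (5846 + 39155)) = 1/(-10811 + 45001) = 1/34190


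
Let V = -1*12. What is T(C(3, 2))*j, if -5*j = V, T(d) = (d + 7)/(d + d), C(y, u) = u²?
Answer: 33/10 ≈ 3.3000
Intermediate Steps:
T(d) = (7 + d)/(2*d) (T(d) = (7 + d)/((2*d)) = (7 + d)*(1/(2*d)) = (7 + d)/(2*d))
V = -12
j = 12/5 (j = -⅕*(-12) = 12/5 ≈ 2.4000)
T(C(3, 2))*j = ((7 + 2²)/(2*(2²)))*(12/5) = ((½)*(7 + 4)/4)*(12/5) = ((½)*(¼)*11)*(12/5) = (11/8)*(12/5) = 33/10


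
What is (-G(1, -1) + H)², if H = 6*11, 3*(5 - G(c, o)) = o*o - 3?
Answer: 32761/9 ≈ 3640.1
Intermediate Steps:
G(c, o) = 6 - o²/3 (G(c, o) = 5 - (o*o - 3)/3 = 5 - (o² - 3)/3 = 5 - (-3 + o²)/3 = 5 + (1 - o²/3) = 6 - o²/3)
H = 66
(-G(1, -1) + H)² = (-(6 - ⅓*(-1)²) + 66)² = (-(6 - ⅓*1) + 66)² = (-(6 - ⅓) + 66)² = (-1*17/3 + 66)² = (-17/3 + 66)² = (181/3)² = 32761/9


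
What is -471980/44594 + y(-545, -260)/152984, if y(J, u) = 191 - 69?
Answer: -18049986963/1705542124 ≈ -10.583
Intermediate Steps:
y(J, u) = 122
-471980/44594 + y(-545, -260)/152984 = -471980/44594 + 122/152984 = -471980*1/44594 + 122*(1/152984) = -235990/22297 + 61/76492 = -18049986963/1705542124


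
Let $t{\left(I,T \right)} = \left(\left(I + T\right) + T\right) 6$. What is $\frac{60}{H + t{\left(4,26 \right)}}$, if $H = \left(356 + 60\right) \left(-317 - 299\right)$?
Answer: $- \frac{3}{12796} \approx -0.00023445$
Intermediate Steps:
$H = -256256$ ($H = 416 \left(-616\right) = -256256$)
$t{\left(I,T \right)} = 6 I + 12 T$ ($t{\left(I,T \right)} = \left(I + 2 T\right) 6 = 6 I + 12 T$)
$\frac{60}{H + t{\left(4,26 \right)}} = \frac{60}{-256256 + \left(6 \cdot 4 + 12 \cdot 26\right)} = \frac{60}{-256256 + \left(24 + 312\right)} = \frac{60}{-256256 + 336} = \frac{60}{-255920} = 60 \left(- \frac{1}{255920}\right) = - \frac{3}{12796}$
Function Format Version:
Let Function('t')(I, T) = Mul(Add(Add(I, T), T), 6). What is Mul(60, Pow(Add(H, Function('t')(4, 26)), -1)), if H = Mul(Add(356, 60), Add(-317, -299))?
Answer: Rational(-3, 12796) ≈ -0.00023445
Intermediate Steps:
H = -256256 (H = Mul(416, -616) = -256256)
Function('t')(I, T) = Add(Mul(6, I), Mul(12, T)) (Function('t')(I, T) = Mul(Add(I, Mul(2, T)), 6) = Add(Mul(6, I), Mul(12, T)))
Mul(60, Pow(Add(H, Function('t')(4, 26)), -1)) = Mul(60, Pow(Add(-256256, Add(Mul(6, 4), Mul(12, 26))), -1)) = Mul(60, Pow(Add(-256256, Add(24, 312)), -1)) = Mul(60, Pow(Add(-256256, 336), -1)) = Mul(60, Pow(-255920, -1)) = Mul(60, Rational(-1, 255920)) = Rational(-3, 12796)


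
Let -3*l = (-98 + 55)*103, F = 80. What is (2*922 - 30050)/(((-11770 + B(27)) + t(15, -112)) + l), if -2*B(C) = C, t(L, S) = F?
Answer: 169236/61363 ≈ 2.7579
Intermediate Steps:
t(L, S) = 80
B(C) = -C/2
l = 4429/3 (l = -(-98 + 55)*103/3 = -(-43)*103/3 = -⅓*(-4429) = 4429/3 ≈ 1476.3)
(2*922 - 30050)/(((-11770 + B(27)) + t(15, -112)) + l) = (2*922 - 30050)/(((-11770 - ½*27) + 80) + 4429/3) = (1844 - 30050)/(((-11770 - 27/2) + 80) + 4429/3) = -28206/((-23567/2 + 80) + 4429/3) = -28206/(-23407/2 + 4429/3) = -28206/(-61363/6) = -28206*(-6/61363) = 169236/61363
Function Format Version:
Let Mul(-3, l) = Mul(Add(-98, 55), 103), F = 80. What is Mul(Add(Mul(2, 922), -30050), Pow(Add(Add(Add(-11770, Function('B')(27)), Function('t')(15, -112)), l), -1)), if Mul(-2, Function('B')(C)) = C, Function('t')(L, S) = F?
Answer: Rational(169236, 61363) ≈ 2.7579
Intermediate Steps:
Function('t')(L, S) = 80
Function('B')(C) = Mul(Rational(-1, 2), C)
l = Rational(4429, 3) (l = Mul(Rational(-1, 3), Mul(Add(-98, 55), 103)) = Mul(Rational(-1, 3), Mul(-43, 103)) = Mul(Rational(-1, 3), -4429) = Rational(4429, 3) ≈ 1476.3)
Mul(Add(Mul(2, 922), -30050), Pow(Add(Add(Add(-11770, Function('B')(27)), Function('t')(15, -112)), l), -1)) = Mul(Add(Mul(2, 922), -30050), Pow(Add(Add(Add(-11770, Mul(Rational(-1, 2), 27)), 80), Rational(4429, 3)), -1)) = Mul(Add(1844, -30050), Pow(Add(Add(Add(-11770, Rational(-27, 2)), 80), Rational(4429, 3)), -1)) = Mul(-28206, Pow(Add(Add(Rational(-23567, 2), 80), Rational(4429, 3)), -1)) = Mul(-28206, Pow(Add(Rational(-23407, 2), Rational(4429, 3)), -1)) = Mul(-28206, Pow(Rational(-61363, 6), -1)) = Mul(-28206, Rational(-6, 61363)) = Rational(169236, 61363)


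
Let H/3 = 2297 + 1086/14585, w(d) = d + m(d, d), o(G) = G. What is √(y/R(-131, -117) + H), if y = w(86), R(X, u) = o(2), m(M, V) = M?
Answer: √1484210481755/14585 ≈ 83.530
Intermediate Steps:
R(X, u) = 2
w(d) = 2*d (w(d) = d + d = 2*d)
y = 172 (y = 2*86 = 172)
H = 100508493/14585 (H = 3*(2297 + 1086/14585) = 3*(33502831/14585) = 100508493/14585 ≈ 6891.2)
√(y/R(-131, -117) + H) = √(172/2 + 100508493/14585) = √(172*(½) + 100508493/14585) = √(86 + 100508493/14585) = √(101762803/14585) = √1484210481755/14585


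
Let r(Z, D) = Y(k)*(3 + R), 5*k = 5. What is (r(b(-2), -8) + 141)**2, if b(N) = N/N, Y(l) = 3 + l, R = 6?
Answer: 31329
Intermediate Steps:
k = 1 (k = (1/5)*5 = 1)
b(N) = 1
r(Z, D) = 36 (r(Z, D) = (3 + 1)*(3 + 6) = 4*9 = 36)
(r(b(-2), -8) + 141)**2 = (36 + 141)**2 = 177**2 = 31329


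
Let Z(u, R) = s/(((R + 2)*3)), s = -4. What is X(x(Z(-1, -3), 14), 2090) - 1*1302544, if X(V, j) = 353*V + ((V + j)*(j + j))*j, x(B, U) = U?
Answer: 18379667198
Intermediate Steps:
Z(u, R) = -4/(6 + 3*R) (Z(u, R) = -4*1/(3*(R + 2)) = -4*1/(3*(2 + R)) = -4/(6 + 3*R))
X(V, j) = 353*V + 2*j**2*(V + j) (X(V, j) = 353*V + ((V + j)*(2*j))*j = 353*V + (2*j*(V + j))*j = 353*V + 2*j**2*(V + j))
X(x(Z(-1, -3), 14), 2090) - 1*1302544 = (2*2090**3 + 353*14 + 2*14*2090**2) - 1*1302544 = (2*9129329000 + 4942 + 2*14*4368100) - 1302544 = (18258658000 + 4942 + 122306800) - 1302544 = 18380969742 - 1302544 = 18379667198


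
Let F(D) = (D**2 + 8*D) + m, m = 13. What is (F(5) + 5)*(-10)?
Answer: -830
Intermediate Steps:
F(D) = 13 + D**2 + 8*D (F(D) = (D**2 + 8*D) + 13 = 13 + D**2 + 8*D)
(F(5) + 5)*(-10) = ((13 + 5**2 + 8*5) + 5)*(-10) = ((13 + 25 + 40) + 5)*(-10) = (78 + 5)*(-10) = 83*(-10) = -830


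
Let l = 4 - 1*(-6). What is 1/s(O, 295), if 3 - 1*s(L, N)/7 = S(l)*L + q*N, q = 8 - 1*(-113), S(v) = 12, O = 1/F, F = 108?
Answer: -9/2248603 ≈ -4.0025e-6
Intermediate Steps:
O = 1/108 ≈ 0.0092593
l = 10 (l = 4 + 6 = 10)
q = 121 (q = 8 + 113 = 121)
s(L, N) = 21 - 847*N - 84*L (s(L, N) = 21 - 7*(12*L + 121*N) = 21 + (-847*N - 84*L) = 21 - 847*N - 84*L)
1/s(O, 295) = 1/(21 - 847*295 - 84*1/108) = 1/(21 - 249865 - 7/9) = 1/(-2248603/9) = -9/2248603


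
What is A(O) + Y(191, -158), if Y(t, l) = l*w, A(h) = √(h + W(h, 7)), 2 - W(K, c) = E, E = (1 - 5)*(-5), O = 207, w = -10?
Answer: 1580 + 3*√21 ≈ 1593.7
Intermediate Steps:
E = 20 (E = -4*(-5) = 20)
W(K, c) = -18 (W(K, c) = 2 - 1*20 = 2 - 20 = -18)
A(h) = √(-18 + h) (A(h) = √(h - 18) = √(-18 + h))
Y(t, l) = -10*l (Y(t, l) = l*(-10) = -10*l)
A(O) + Y(191, -158) = √(-18 + 207) - 10*(-158) = √189 + 1580 = 3*√21 + 1580 = 1580 + 3*√21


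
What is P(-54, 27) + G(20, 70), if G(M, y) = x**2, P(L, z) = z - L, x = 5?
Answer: 106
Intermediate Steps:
G(M, y) = 25 (G(M, y) = 5**2 = 25)
P(-54, 27) + G(20, 70) = (27 - 1*(-54)) + 25 = (27 + 54) + 25 = 81 + 25 = 106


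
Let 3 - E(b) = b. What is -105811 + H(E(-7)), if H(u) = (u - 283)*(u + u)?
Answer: -111271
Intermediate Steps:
E(b) = 3 - b
H(u) = 2*u*(-283 + u) (H(u) = (-283 + u)*(2*u) = 2*u*(-283 + u))
-105811 + H(E(-7)) = -105811 + 2*(3 - 1*(-7))*(-283 + (3 - 1*(-7))) = -105811 + 2*(3 + 7)*(-283 + (3 + 7)) = -105811 + 2*10*(-283 + 10) = -105811 + 2*10*(-273) = -105811 - 5460 = -111271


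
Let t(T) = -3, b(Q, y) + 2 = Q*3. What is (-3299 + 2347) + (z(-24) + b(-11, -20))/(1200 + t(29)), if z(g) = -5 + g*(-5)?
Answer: -1139464/1197 ≈ -951.93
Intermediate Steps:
b(Q, y) = -2 + 3*Q (b(Q, y) = -2 + Q*3 = -2 + 3*Q)
z(g) = -5 - 5*g
(-3299 + 2347) + (z(-24) + b(-11, -20))/(1200 + t(29)) = (-3299 + 2347) + ((-5 - 5*(-24)) + (-2 + 3*(-11)))/(1200 - 3) = -952 + ((-5 + 120) + (-2 - 33))/1197 = -952 + (115 - 35)*(1/1197) = -952 + 80*(1/1197) = -952 + 80/1197 = -1139464/1197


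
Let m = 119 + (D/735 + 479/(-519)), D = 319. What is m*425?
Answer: 1280888545/25431 ≈ 50367.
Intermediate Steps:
m = 15069277/127155 (m = 119 + (319/735 + 479/(-519)) = 119 + (319*(1/735) + 479*(-1/519)) = 119 + (319/735 - 479/519) = 119 - 62168/127155 = 15069277/127155 ≈ 118.51)
m*425 = (15069277/127155)*425 = 1280888545/25431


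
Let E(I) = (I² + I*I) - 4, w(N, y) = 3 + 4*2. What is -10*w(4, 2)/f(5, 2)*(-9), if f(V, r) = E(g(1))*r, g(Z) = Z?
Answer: -495/2 ≈ -247.50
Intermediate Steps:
w(N, y) = 11 (w(N, y) = 3 + 8 = 11)
E(I) = -4 + 2*I² (E(I) = (I² + I²) - 4 = 2*I² - 4 = -4 + 2*I²)
f(V, r) = -2*r (f(V, r) = (-4 + 2*1²)*r = (-4 + 2*1)*r = (-4 + 2)*r = -2*r)
-10*w(4, 2)/f(5, 2)*(-9) = -110/((-2*2))*(-9) = -110/(-4)*(-9) = -110*(-1)/4*(-9) = -10*(-11/4)*(-9) = (55/2)*(-9) = -495/2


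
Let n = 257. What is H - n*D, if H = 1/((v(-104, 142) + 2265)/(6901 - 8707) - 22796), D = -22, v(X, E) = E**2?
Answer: 232899594464/41192005 ≈ 5654.0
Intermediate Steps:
H = -1806/41192005 (H = 1/((142**2 + 2265)/(6901 - 8707) - 22796) = 1/((20164 + 2265)/(-1806) - 22796) = 1/(22429*(-1/1806) - 22796) = 1/(-22429/1806 - 22796) = 1/(-41192005/1806) = -1806/41192005 ≈ -4.3843e-5)
H - n*D = -1806/41192005 - 257*(-22) = -1806/41192005 - 1*(-5654) = -1806/41192005 + 5654 = 232899594464/41192005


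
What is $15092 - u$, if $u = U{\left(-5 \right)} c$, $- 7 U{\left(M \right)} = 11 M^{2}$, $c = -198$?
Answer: $\frac{51194}{7} \approx 7313.4$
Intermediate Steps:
$U{\left(M \right)} = - \frac{11 M^{2}}{7}$
$u = \frac{54450}{7}$ ($u = - \frac{11 \left(-5\right)^{2}}{7} \left(-198\right) = \left(- \frac{11}{7}\right) 25 \left(-198\right) = \left(- \frac{275}{7}\right) \left(-198\right) = \frac{54450}{7} \approx 7778.6$)
$15092 - u = 15092 - \frac{54450}{7} = \frac{51194}{7}$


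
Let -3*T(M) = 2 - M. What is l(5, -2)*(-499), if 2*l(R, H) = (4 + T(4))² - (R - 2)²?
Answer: -57385/18 ≈ -3188.1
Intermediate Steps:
T(M) = -⅔ + M/3 (T(M) = -(2 - M)/3 = -⅔ + M/3)
l(R, H) = 98/9 - (-2 + R)²/2 (l(R, H) = ((4 + (-⅔ + (⅓)*4))² - (R - 2)²)/2 = ((4 + (-⅔ + 4/3))² - (-2 + R)²)/2 = ((4 + ⅔)² - (-2 + R)²)/2 = ((14/3)² - (-2 + R)²)/2 = (196/9 - (-2 + R)²)/2 = 98/9 - (-2 + R)²/2)
l(5, -2)*(-499) = (98/9 - (-2 + 5)²/2)*(-499) = (98/9 - ½*3²)*(-499) = (98/9 - ½*9)*(-499) = (98/9 - 9/2)*(-499) = (115/18)*(-499) = -57385/18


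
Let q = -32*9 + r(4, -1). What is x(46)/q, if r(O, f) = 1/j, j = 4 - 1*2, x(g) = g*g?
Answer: -184/25 ≈ -7.3600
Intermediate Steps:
x(g) = g²
j = 2 (j = 4 - 2 = 2)
r(O, f) = ½ (r(O, f) = 1/2 = ½)
q = -575/2 (q = -32*9 + ½ = -288 + ½ = -575/2 ≈ -287.50)
x(46)/q = 46²/(-575/2) = 2116*(-2/575) = -184/25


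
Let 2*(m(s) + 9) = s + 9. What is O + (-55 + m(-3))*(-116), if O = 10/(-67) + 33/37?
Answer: 17543245/2479 ≈ 7076.7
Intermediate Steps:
m(s) = -9/2 + s/2 (m(s) = -9 + (s + 9)/2 = -9 + (9 + s)/2 = -9 + (9/2 + s/2) = -9/2 + s/2)
O = 1841/2479 (O = 10*(-1/67) + 33*(1/37) = -10/67 + 33/37 = 1841/2479 ≈ 0.74264)
O + (-55 + m(-3))*(-116) = 1841/2479 + (-55 + (-9/2 + (½)*(-3)))*(-116) = 1841/2479 + (-55 + (-9/2 - 3/2))*(-116) = 1841/2479 + (-55 - 6)*(-116) = 1841/2479 - 61*(-116) = 1841/2479 + 7076 = 17543245/2479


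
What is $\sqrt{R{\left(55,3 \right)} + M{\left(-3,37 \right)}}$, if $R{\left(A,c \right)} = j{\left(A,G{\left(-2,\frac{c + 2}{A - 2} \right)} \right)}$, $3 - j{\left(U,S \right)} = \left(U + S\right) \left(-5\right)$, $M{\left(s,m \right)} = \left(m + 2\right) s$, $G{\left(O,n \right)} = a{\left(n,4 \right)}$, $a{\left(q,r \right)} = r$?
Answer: $\sqrt{181} \approx 13.454$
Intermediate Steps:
$G{\left(O,n \right)} = 4$
$M{\left(s,m \right)} = s \left(2 + m\right)$ ($M{\left(s,m \right)} = \left(2 + m\right) s = s \left(2 + m\right)$)
$j{\left(U,S \right)} = 3 + 5 S + 5 U$ ($j{\left(U,S \right)} = 3 - \left(U + S\right) \left(-5\right) = 3 - \left(S + U\right) \left(-5\right) = 3 - \left(- 5 S - 5 U\right) = 3 + \left(5 S + 5 U\right) = 3 + 5 S + 5 U$)
$R{\left(A,c \right)} = 23 + 5 A$ ($R{\left(A,c \right)} = 3 + 5 \cdot 4 + 5 A = 3 + 20 + 5 A = 23 + 5 A$)
$\sqrt{R{\left(55,3 \right)} + M{\left(-3,37 \right)}} = \sqrt{\left(23 + 5 \cdot 55\right) - 3 \left(2 + 37\right)} = \sqrt{\left(23 + 275\right) - 117} = \sqrt{298 - 117} = \sqrt{181}$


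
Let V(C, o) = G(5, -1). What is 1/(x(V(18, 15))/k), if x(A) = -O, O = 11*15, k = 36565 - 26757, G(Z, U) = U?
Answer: -9808/165 ≈ -59.442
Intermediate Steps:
V(C, o) = -1
k = 9808
O = 165
x(A) = -165 (x(A) = -1*165 = -165)
1/(x(V(18, 15))/k) = 1/(-165/9808) = -9808/165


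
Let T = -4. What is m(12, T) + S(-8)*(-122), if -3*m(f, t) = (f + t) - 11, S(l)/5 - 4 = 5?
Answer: -5489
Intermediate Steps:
S(l) = 45 (S(l) = 20 + 5*5 = 20 + 25 = 45)
m(f, t) = 11/3 - f/3 - t/3 (m(f, t) = -((f + t) - 11)/3 = -(-11 + f + t)/3 = 11/3 - f/3 - t/3)
m(12, T) + S(-8)*(-122) = (11/3 - 1/3*12 - 1/3*(-4)) + 45*(-122) = (11/3 - 4 + 4/3) - 5490 = 1 - 5490 = -5489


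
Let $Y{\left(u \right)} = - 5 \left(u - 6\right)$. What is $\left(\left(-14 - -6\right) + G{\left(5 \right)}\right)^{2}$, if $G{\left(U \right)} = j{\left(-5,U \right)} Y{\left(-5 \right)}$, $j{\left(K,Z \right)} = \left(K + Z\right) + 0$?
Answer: $64$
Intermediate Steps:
$j{\left(K,Z \right)} = K + Z$
$Y{\left(u \right)} = 30 - 5 u$ ($Y{\left(u \right)} = - 5 \left(u - 6\right) = - 5 \left(-6 + u\right) = 30 - 5 u$)
$G{\left(U \right)} = -275 + 55 U$ ($G{\left(U \right)} = \left(-5 + U\right) \left(30 - -25\right) = \left(-5 + U\right) \left(30 + 25\right) = \left(-5 + U\right) 55 = -275 + 55 U$)
$\left(\left(-14 - -6\right) + G{\left(5 \right)}\right)^{2} = \left(\left(-14 - -6\right) + \left(-275 + 55 \cdot 5\right)\right)^{2} = \left(\left(-14 + 6\right) + \left(-275 + 275\right)\right)^{2} = \left(-8 + 0\right)^{2} = \left(-8\right)^{2} = 64$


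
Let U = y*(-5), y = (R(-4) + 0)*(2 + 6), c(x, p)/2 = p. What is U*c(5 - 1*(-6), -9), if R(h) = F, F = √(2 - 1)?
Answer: 720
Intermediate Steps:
F = 1 (F = √1 = 1)
R(h) = 1
c(x, p) = 2*p
y = 8 (y = (1 + 0)*(2 + 6) = 1*8 = 8)
U = -40 (U = 8*(-5) = -40)
U*c(5 - 1*(-6), -9) = -80*(-9) = -40*(-18) = 720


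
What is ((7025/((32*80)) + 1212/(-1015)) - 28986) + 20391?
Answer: -4465844069/519680 ≈ -8593.5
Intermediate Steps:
((7025/((32*80)) + 1212/(-1015)) - 28986) + 20391 = ((7025/2560 + 1212*(-1/1015)) - 28986) + 20391 = ((7025*(1/2560) - 1212/1015) - 28986) + 20391 = ((1405/512 - 1212/1015) - 28986) + 20391 = (805531/519680 - 28986) + 20391 = -15062638949/519680 + 20391 = -4465844069/519680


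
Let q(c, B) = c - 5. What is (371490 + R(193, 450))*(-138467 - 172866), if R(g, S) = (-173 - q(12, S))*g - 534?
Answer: -104675135928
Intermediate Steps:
q(c, B) = -5 + c
R(g, S) = -534 - 180*g (R(g, S) = (-173 - (-5 + 12))*g - 534 = (-173 - 1*7)*g - 534 = (-173 - 7)*g - 534 = -180*g - 534 = -534 - 180*g)
(371490 + R(193, 450))*(-138467 - 172866) = (371490 + (-534 - 180*193))*(-138467 - 172866) = (371490 + (-534 - 34740))*(-311333) = (371490 - 35274)*(-311333) = 336216*(-311333) = -104675135928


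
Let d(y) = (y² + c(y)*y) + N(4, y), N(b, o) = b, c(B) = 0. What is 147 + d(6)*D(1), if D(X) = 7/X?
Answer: 427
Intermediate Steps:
d(y) = 4 + y² (d(y) = (y² + 0*y) + 4 = (y² + 0) + 4 = y² + 4 = 4 + y²)
147 + d(6)*D(1) = 147 + (4 + 6²)*(7/1) = 147 + (4 + 36)*(7*1) = 147 + 40*7 = 147 + 280 = 427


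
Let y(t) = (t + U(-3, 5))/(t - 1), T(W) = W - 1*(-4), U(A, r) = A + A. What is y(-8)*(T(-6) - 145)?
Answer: -686/3 ≈ -228.67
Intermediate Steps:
U(A, r) = 2*A
T(W) = 4 + W (T(W) = W + 4 = 4 + W)
y(t) = (-6 + t)/(-1 + t) (y(t) = (t + 2*(-3))/(t - 1) = (t - 6)/(-1 + t) = (-6 + t)/(-1 + t))
y(-8)*(T(-6) - 145) = ((-6 - 8)/(-1 - 8))*((4 - 6) - 145) = (-14/(-9))*(-2 - 145) = -⅑*(-14)*(-147) = (14/9)*(-147) = -686/3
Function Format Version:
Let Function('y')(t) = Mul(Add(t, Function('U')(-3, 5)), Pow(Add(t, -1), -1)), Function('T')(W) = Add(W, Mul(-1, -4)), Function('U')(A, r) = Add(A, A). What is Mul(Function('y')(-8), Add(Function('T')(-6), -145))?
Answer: Rational(-686, 3) ≈ -228.67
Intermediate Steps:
Function('U')(A, r) = Mul(2, A)
Function('T')(W) = Add(4, W) (Function('T')(W) = Add(W, 4) = Add(4, W))
Function('y')(t) = Mul(Pow(Add(-1, t), -1), Add(-6, t)) (Function('y')(t) = Mul(Add(t, Mul(2, -3)), Pow(Add(t, -1), -1)) = Mul(Add(t, -6), Pow(Add(-1, t), -1)) = Mul(Add(-6, t), Pow(Add(-1, t), -1)) = Mul(Pow(Add(-1, t), -1), Add(-6, t)))
Mul(Function('y')(-8), Add(Function('T')(-6), -145)) = Mul(Mul(Pow(Add(-1, -8), -1), Add(-6, -8)), Add(Add(4, -6), -145)) = Mul(Mul(Pow(-9, -1), -14), Add(-2, -145)) = Mul(Mul(Rational(-1, 9), -14), -147) = Mul(Rational(14, 9), -147) = Rational(-686, 3)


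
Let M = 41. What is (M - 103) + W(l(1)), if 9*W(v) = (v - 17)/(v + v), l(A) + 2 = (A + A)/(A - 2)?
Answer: -1481/24 ≈ -61.708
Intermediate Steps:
l(A) = -2 + 2*A/(-2 + A) (l(A) = -2 + (A + A)/(A - 2) = -2 + (2*A)/(-2 + A) = -2 + 2*A/(-2 + A))
W(v) = (-17 + v)/(18*v) (W(v) = ((v - 17)/(v + v))/9 = ((-17 + v)/((2*v)))/9 = ((-17 + v)*(1/(2*v)))/9 = ((-17 + v)/(2*v))/9 = (-17 + v)/(18*v))
(M - 103) + W(l(1)) = (41 - 103) + (-17 + 4/(-2 + 1))/(18*((4/(-2 + 1)))) = -62 + (-17 + 4/(-1))/(18*((4/(-1)))) = -62 + (-17 + 4*(-1))/(18*((4*(-1)))) = -62 + (1/18)*(-17 - 4)/(-4) = -62 + (1/18)*(-¼)*(-21) = -62 + 7/24 = -1481/24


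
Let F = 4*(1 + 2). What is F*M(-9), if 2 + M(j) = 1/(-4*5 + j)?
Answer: -708/29 ≈ -24.414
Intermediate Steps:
F = 12 (F = 4*3 = 12)
M(j) = -2 + 1/(-20 + j) (M(j) = -2 + 1/(-4*5 + j) = -2 + 1/(-20 + j))
F*M(-9) = 12*((41 - 2*(-9))/(-20 - 9)) = 12*((41 + 18)/(-29)) = 12*(-1/29*59) = 12*(-59/29) = -708/29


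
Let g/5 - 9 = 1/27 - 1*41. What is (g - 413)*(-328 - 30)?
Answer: 5536828/27 ≈ 2.0507e+5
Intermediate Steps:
g = -4315/27 (g = 45 + 5*(1/27 - 1*41) = 45 + 5*(1/27 - 41) = 45 + 5*(-1106/27) = 45 - 5530/27 = -4315/27 ≈ -159.81)
(g - 413)*(-328 - 30) = (-4315/27 - 413)*(-328 - 30) = -15466/27*(-358) = 5536828/27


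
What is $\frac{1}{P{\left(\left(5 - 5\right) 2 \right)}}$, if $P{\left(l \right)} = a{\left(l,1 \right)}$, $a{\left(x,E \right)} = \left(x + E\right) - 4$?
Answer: $- \frac{1}{3} \approx -0.33333$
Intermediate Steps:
$a{\left(x,E \right)} = -4 + E + x$ ($a{\left(x,E \right)} = \left(E + x\right) - 4 = -4 + E + x$)
$P{\left(l \right)} = -3 + l$ ($P{\left(l \right)} = -4 + 1 + l = -3 + l$)
$\frac{1}{P{\left(\left(5 - 5\right) 2 \right)}} = \frac{1}{-3 + \left(5 - 5\right) 2} = \frac{1}{-3 + 0 \cdot 2} = \frac{1}{-3 + 0} = \frac{1}{-3} = - \frac{1}{3}$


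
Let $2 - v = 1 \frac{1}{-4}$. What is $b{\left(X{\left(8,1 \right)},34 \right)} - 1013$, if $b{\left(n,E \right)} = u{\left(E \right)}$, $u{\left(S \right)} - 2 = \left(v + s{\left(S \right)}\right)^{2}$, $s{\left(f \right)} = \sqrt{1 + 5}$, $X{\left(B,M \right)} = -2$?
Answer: $- \frac{15999}{16} + \frac{9 \sqrt{6}}{2} \approx -988.92$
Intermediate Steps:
$v = \frac{9}{4}$ ($v = 2 - 1 \frac{1}{-4} = 2 - 1 \left(- \frac{1}{4}\right) = 2 - - \frac{1}{4} = 2 + \frac{1}{4} = \frac{9}{4} \approx 2.25$)
$s{\left(f \right)} = \sqrt{6}$
$u{\left(S \right)} = 2 + \left(\frac{9}{4} + \sqrt{6}\right)^{2}$
$b{\left(n,E \right)} = \frac{209}{16} + \frac{9 \sqrt{6}}{2}$
$b{\left(X{\left(8,1 \right)},34 \right)} - 1013 = \left(\frac{209}{16} + \frac{9 \sqrt{6}}{2}\right) - 1013 = - \frac{15999}{16} + \frac{9 \sqrt{6}}{2}$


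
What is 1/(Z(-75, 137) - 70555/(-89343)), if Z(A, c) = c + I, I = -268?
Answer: -89343/11633378 ≈ -0.0076799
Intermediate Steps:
Z(A, c) = -268 + c (Z(A, c) = c - 268 = -268 + c)
1/(Z(-75, 137) - 70555/(-89343)) = 1/((-268 + 137) - 70555/(-89343)) = 1/(-131 - 70555*(-1/89343)) = 1/(-131 + 70555/89343) = 1/(-11633378/89343) = -89343/11633378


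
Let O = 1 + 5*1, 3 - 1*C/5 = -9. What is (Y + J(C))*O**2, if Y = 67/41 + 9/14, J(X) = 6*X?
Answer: 3743046/287 ≈ 13042.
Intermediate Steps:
C = 60 (C = 15 - 5*(-9) = 15 + 45 = 60)
O = 6 (O = 1 + 5 = 6)
Y = 1307/574 (Y = 67*(1/41) + 9*(1/14) = 67/41 + 9/14 = 1307/574 ≈ 2.2770)
(Y + J(C))*O**2 = (1307/574 + 6*60)*6**2 = (1307/574 + 360)*36 = (207947/574)*36 = 3743046/287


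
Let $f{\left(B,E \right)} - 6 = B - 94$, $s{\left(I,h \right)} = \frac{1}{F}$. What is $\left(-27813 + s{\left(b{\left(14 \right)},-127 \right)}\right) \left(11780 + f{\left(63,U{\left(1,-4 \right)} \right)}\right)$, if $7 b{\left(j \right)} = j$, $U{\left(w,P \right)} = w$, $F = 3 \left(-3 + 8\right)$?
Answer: $- \frac{980823094}{3} \approx -3.2694 \cdot 10^{8}$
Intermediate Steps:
$F = 15$ ($F = 3 \cdot 5 = 15$)
$b{\left(j \right)} = \frac{j}{7}$
$s{\left(I,h \right)} = \frac{1}{15}$
$f{\left(B,E \right)} = -88 + B$ ($f{\left(B,E \right)} = 6 + \left(B - 94\right) = 6 + \left(-94 + B\right) = -88 + B$)
$\left(-27813 + s{\left(b{\left(14 \right)},-127 \right)}\right) \left(11780 + f{\left(63,U{\left(1,-4 \right)} \right)}\right) = \left(-27813 + \frac{1}{15}\right) \left(11780 + \left(-88 + 63\right)\right) = - \frac{417194 \left(11780 - 25\right)}{15} = \left(- \frac{417194}{15}\right) 11755 = - \frac{980823094}{3}$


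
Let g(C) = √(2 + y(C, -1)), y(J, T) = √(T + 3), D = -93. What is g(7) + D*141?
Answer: -13113 + √(2 + √2) ≈ -13111.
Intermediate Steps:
y(J, T) = √(3 + T)
g(C) = √(2 + √2) (g(C) = √(2 + √(3 - 1)) = √(2 + √2))
g(7) + D*141 = √(2 + √2) - 93*141 = √(2 + √2) - 13113 = -13113 + √(2 + √2)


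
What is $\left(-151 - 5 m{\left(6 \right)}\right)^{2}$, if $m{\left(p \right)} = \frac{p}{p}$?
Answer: $24336$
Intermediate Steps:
$m{\left(p \right)} = 1$
$\left(-151 - 5 m{\left(6 \right)}\right)^{2} = \left(-151 - 5\right)^{2} = \left(-156\right)^{2} = 24336$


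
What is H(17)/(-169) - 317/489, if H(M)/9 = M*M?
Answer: -1325462/82641 ≈ -16.039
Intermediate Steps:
H(M) = 9*M**2 (H(M) = 9*(M*M) = 9*M**2)
H(17)/(-169) - 317/489 = (9*17**2)/(-169) - 317/489 = (9*289)*(-1/169) - 317*1/489 = 2601*(-1/169) - 317/489 = -2601/169 - 317/489 = -1325462/82641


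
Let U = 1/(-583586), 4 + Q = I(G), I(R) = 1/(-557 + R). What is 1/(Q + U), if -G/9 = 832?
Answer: -4694949370/18780389111 ≈ -0.24999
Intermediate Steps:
G = -7488 (G = -9*832 = -7488)
Q = -32181/8045 (Q = -4 + 1/(-557 - 7488) = -4 + 1/(-8045) = -4 - 1/8045 = -32181/8045 ≈ -4.0001)
U = -1/583586 ≈ -1.7135e-6
1/(Q + U) = 1/(-32181/8045 - 1/583586) = 1/(-18780389111/4694949370) = -4694949370/18780389111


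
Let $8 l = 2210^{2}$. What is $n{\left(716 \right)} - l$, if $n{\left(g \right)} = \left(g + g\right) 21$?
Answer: $- \frac{1160881}{2} \approx -5.8044 \cdot 10^{5}$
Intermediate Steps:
$l = \frac{1221025}{2}$ ($l = \frac{2210^{2}}{8} = \frac{1}{8} \cdot 4884100 = \frac{1221025}{2} \approx 6.1051 \cdot 10^{5}$)
$n{\left(g \right)} = 42 g$ ($n{\left(g \right)} = 2 g 21 = 42 g$)
$n{\left(716 \right)} - l = 42 \cdot 716 - \frac{1221025}{2} = 30072 - \frac{1221025}{2} = - \frac{1160881}{2}$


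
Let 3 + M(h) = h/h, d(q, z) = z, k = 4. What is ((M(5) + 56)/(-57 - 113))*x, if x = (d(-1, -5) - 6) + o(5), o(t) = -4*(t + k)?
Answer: 1269/85 ≈ 14.929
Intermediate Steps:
M(h) = -2 (M(h) = -3 + h/h = -3 + 1 = -2)
o(t) = -16 - 4*t (o(t) = -4*(t + 4) = -4*(4 + t) = -16 - 4*t)
x = -47 (x = (-5 - 6) + (-16 - 4*5) = -11 + (-16 - 20) = -11 - 36 = -47)
((M(5) + 56)/(-57 - 113))*x = ((-2 + 56)/(-57 - 113))*(-47) = (54/(-170))*(-47) = (54*(-1/170))*(-47) = -27/85*(-47) = 1269/85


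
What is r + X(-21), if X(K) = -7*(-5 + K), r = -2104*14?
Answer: -29274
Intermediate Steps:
r = -29456
X(K) = 35 - 7*K
r + X(-21) = -29456 + (35 - 7*(-21)) = -29456 + (35 + 147) = -29456 + 182 = -29274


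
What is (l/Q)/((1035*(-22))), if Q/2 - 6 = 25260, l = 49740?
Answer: -829/19176894 ≈ -4.3229e-5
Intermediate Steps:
Q = 50532 (Q = 12 + 2*25260 = 12 + 50520 = 50532)
(l/Q)/((1035*(-22))) = (49740/50532)/((1035*(-22))) = (49740*(1/50532))/(-22770) = (4145/4211)*(-1/22770) = -829/19176894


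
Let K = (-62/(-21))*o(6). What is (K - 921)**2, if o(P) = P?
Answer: 39980329/49 ≈ 8.1593e+5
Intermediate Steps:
K = 124/7 (K = -62/(-21)*6 = -62*(-1/21)*6 = (62/21)*6 = 124/7 ≈ 17.714)
(K - 921)**2 = (124/7 - 921)**2 = (-6323/7)**2 = 39980329/49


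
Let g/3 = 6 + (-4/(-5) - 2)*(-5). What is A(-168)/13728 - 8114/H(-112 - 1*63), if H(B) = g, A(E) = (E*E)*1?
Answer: -574859/2574 ≈ -223.33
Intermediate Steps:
A(E) = E² (A(E) = E²*1 = E²)
g = 36 (g = 3*(6 + (-4/(-5) - 2)*(-5)) = 3*(6 + (-4*(-⅕) - 2)*(-5)) = 3*(6 + (⅘ - 2)*(-5)) = 3*(6 - 6/5*(-5)) = 3*(6 + 6) = 3*12 = 36)
H(B) = 36
A(-168)/13728 - 8114/H(-112 - 1*63) = (-168)²/13728 - 8114/36 = 28224*(1/13728) - 8114*1/36 = 294/143 - 4057/18 = -574859/2574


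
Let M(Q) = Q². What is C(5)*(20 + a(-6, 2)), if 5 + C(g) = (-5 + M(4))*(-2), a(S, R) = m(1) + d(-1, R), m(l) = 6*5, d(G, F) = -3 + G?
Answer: -1242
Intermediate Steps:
m(l) = 30
a(S, R) = 26 (a(S, R) = 30 + (-3 - 1) = 30 - 4 = 26)
C(g) = -27 (C(g) = -5 + (-5 + 4²)*(-2) = -5 + (-5 + 16)*(-2) = -5 + 11*(-2) = -5 - 22 = -27)
C(5)*(20 + a(-6, 2)) = -27*(20 + 26) = -27*46 = -1242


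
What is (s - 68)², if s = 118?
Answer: 2500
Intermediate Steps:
(s - 68)² = (118 - 68)² = 50² = 2500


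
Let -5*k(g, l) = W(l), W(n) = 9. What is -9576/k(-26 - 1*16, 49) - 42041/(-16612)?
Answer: 88417881/16612 ≈ 5322.5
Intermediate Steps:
k(g, l) = -9/5 (k(g, l) = -⅕*9 = -9/5)
-9576/k(-26 - 1*16, 49) - 42041/(-16612) = -9576/(-9/5) - 42041/(-16612) = -9576*(-5/9) - 42041*(-1/16612) = 5320 + 42041/16612 = 88417881/16612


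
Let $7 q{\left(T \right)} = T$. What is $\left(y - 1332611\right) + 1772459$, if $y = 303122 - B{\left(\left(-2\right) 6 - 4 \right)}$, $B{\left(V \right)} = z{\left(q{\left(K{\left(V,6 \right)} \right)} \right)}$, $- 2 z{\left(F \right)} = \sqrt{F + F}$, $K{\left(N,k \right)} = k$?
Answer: $742970 + \frac{\sqrt{21}}{7} \approx 7.4297 \cdot 10^{5}$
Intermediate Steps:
$q{\left(T \right)} = \frac{T}{7}$
$z{\left(F \right)} = - \frac{\sqrt{2} \sqrt{F}}{2}$ ($z{\left(F \right)} = - \frac{\sqrt{F + F}}{2} = - \frac{\sqrt{2 F}}{2} = - \frac{\sqrt{2} \sqrt{F}}{2}$)
$B{\left(V \right)} = - \frac{\sqrt{21}}{7}$ ($B{\left(V \right)} = - \frac{\sqrt{2} \sqrt{\frac{1}{7} \cdot 6}}{2} = - \frac{\sqrt{2} \sqrt{\frac{6}{7}}}{2} = - \frac{\sqrt{2} \frac{\sqrt{42}}{7}}{2} = - \frac{\sqrt{21}}{7}$)
$y = 303122 + \frac{\sqrt{21}}{7}$ ($y = 303122 - - \frac{\sqrt{21}}{7} = 303122 + \frac{\sqrt{21}}{7} \approx 3.0312 \cdot 10^{5}$)
$\left(y - 1332611\right) + 1772459 = \left(\left(303122 + \frac{\sqrt{21}}{7}\right) - 1332611\right) + 1772459 = \left(-1029489 + \frac{\sqrt{21}}{7}\right) + 1772459 = 742970 + \frac{\sqrt{21}}{7}$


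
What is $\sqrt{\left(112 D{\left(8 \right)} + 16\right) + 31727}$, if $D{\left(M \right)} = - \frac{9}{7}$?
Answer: $3 \sqrt{3511} \approx 177.76$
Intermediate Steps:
$D{\left(M \right)} = - \frac{9}{7}$ ($D{\left(M \right)} = \left(-9\right) \frac{1}{7} = - \frac{9}{7}$)
$\sqrt{\left(112 D{\left(8 \right)} + 16\right) + 31727} = \sqrt{\left(112 \left(- \frac{9}{7}\right) + 16\right) + 31727} = \sqrt{\left(-144 + 16\right) + 31727} = \sqrt{-128 + 31727} = \sqrt{31599} = 3 \sqrt{3511}$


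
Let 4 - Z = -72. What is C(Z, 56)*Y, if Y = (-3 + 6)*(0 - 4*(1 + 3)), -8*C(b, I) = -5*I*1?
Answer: -1680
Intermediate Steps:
Z = 76 (Z = 4 - 1*(-72) = 4 + 72 = 76)
C(b, I) = 5*I/8 (C(b, I) = -(-5*I)/8 = -(-5)*I/8 = 5*I/8)
Y = -48 (Y = 3*(0 - 4*4) = 3*(0 - 16) = 3*(-16) = -48)
C(Z, 56)*Y = ((5/8)*56)*(-48) = 35*(-48) = -1680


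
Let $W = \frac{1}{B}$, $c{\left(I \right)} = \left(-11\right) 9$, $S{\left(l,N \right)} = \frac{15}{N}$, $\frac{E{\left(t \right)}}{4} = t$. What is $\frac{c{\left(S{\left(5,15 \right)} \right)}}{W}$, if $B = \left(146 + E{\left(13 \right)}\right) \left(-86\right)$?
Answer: $1685772$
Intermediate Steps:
$E{\left(t \right)} = 4 t$
$B = -17028$ ($B = \left(146 + 4 \cdot 13\right) \left(-86\right) = \left(146 + 52\right) \left(-86\right) = 198 \left(-86\right) = -17028$)
$c{\left(I \right)} = -99$
$W = - \frac{1}{17028}$ ($W = \frac{1}{-17028} = - \frac{1}{17028} \approx -5.8727 \cdot 10^{-5}$)
$\frac{c{\left(S{\left(5,15 \right)} \right)}}{W} = - \frac{99}{- \frac{1}{17028}} = \left(-99\right) \left(-17028\right) = 1685772$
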